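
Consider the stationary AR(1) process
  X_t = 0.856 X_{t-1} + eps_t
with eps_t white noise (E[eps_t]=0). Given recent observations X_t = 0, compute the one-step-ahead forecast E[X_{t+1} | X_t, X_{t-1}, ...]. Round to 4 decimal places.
E[X_{t+1} \mid \mathcal F_t] = 0.0000

For an AR(p) model X_t = c + sum_i phi_i X_{t-i} + eps_t, the
one-step-ahead conditional mean is
  E[X_{t+1} | X_t, ...] = c + sum_i phi_i X_{t+1-i}.
Substitute known values:
  E[X_{t+1} | ...] = (0.856) * (0)
                   = 0.0000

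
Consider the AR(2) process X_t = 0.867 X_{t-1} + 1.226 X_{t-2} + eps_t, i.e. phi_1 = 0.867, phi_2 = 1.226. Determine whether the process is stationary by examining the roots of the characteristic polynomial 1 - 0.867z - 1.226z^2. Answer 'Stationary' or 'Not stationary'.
\text{Not stationary}

The AR(p) characteristic polynomial is P(z) = 1 - 0.867z - 1.226z^2.
Stationarity requires all roots to lie outside the unit circle, i.e. |z| > 1 for every root.
Set 1 + (-0.867) z + (-1.226) z^2 = 0, i.e. a z^2 + b z + c = 0 with a = -1.226, b = -0.867, c = 1.
Discriminant D = b^2 - 4ac = (-0.867)^2 - 4*(-1.226)*1 = 0.751689 - (-4.904) = 5.655689.
D >= 0, so the roots are real: z = (-b +/- sqrt(D)) / (2a) = (0.867 +/- 2.378169) / (-2.452).
  z_1 = (0.867 + 2.378169) / (-2.452) = -1.3235,   |z_1| = 1.3235.
  z_2 = (0.867 - 2.378169) / (-2.452) = 0.6163,   |z_2| = 0.6163.
Moduli of all roots: 1.3235, 0.6163.
All moduli strictly greater than 1? No.
Verdict: Not stationary.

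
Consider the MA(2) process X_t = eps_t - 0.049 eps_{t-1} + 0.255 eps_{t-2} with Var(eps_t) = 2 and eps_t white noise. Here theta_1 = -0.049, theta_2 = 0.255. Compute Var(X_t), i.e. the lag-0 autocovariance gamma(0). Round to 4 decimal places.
\gamma(0) = 2.1349

For an MA(q) process X_t = eps_t + sum_i theta_i eps_{t-i} with
Var(eps_t) = sigma^2, the variance is
  gamma(0) = sigma^2 * (1 + sum_i theta_i^2).
  sum_i theta_i^2 = (-0.049)^2 + (0.255)^2 = 0.002401 + 0.065025 = 0.067426.
  gamma(0) = 2 * (1 + 0.067426) = 2 * 1.067426 = 2.134852, which rounds to 2.1349.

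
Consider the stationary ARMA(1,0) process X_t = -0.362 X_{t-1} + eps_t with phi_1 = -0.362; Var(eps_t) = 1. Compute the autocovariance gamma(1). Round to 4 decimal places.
\gamma(1) = -0.4166

Multiply the model equation by X_{t-k} and take expectations. With theta_0 = psi_0 = 1 and psi_j the MA(infinity) weights, this gives
  gamma(k) - sum_i phi_i gamma(k-i) = c_k,
  c_k = sigma^2 * sum_{j=k..q} theta_j psi_{j-k}   (c_k = 0 for k > q),
using gamma(-m) = gamma(m).
Pure AR (q = 0): c_0 = sigma^2 = 1, c_k = 0 for k >= 1.
Equations for k = 0 and k = 1 (AR order 1):
  gamma(0) = phi_1 gamma(1) + c_0
  gamma(1) = phi_1 gamma(0) + c_1
Substituting the second into the first: gamma(0) (1 - phi_1^2) = c_0 + phi_1 c_1, so
  gamma(0) = c_0 / (1 - phi_1^2) = 1 / (1 - (-0.362)^2) = 1 / 0.868956 = 1.150806.
  gamma(1) = phi_1 gamma(0) = (-0.362)(1.150806) = -0.416592.
Therefore gamma(1) = -0.4166 (to 4 decimal places).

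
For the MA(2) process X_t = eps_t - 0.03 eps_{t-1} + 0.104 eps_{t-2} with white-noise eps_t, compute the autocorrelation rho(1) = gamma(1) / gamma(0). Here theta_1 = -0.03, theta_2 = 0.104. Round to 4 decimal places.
\rho(1) = -0.0327

For an MA(q) process with theta_0 = 1, the autocovariance is
  gamma(k) = sigma^2 * sum_{i=0..q-k} theta_i * theta_{i+k},
and rho(k) = gamma(k) / gamma(0). Sigma^2 cancels.
  numerator   = (1)*(-0.03) + (-0.03)*(0.104) = -0.03312.
  denominator = (1)^2 + (-0.03)^2 + (0.104)^2 = 1.011716.
  rho(1) = -0.03312 / 1.011716 = -0.0327.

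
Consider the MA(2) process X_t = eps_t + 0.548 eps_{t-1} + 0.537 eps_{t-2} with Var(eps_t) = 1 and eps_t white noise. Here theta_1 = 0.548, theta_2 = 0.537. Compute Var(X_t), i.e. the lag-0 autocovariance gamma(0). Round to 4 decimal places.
\gamma(0) = 1.5887

For an MA(q) process X_t = eps_t + sum_i theta_i eps_{t-i} with
Var(eps_t) = sigma^2, the variance is
  gamma(0) = sigma^2 * (1 + sum_i theta_i^2).
  sum_i theta_i^2 = (0.548)^2 + (0.537)^2 = 0.300304 + 0.288369 = 0.588673.
  gamma(0) = 1 * (1 + 0.588673) = 1 * 1.588673 = 1.588673, which rounds to 1.5887.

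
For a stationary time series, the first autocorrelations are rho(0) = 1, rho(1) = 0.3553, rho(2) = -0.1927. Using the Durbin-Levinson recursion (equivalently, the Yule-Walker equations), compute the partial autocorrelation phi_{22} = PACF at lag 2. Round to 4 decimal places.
\phi_{22} = -0.3650

The PACF at lag k is phi_{kk}, the last component of the solution
to the Yule-Walker system G_k phi = r_k where
  (G_k)_{ij} = rho(|i - j|), (r_k)_i = rho(i), i,j = 1..k.
Equivalently, Durbin-Levinson gives phi_{kk} iteratively:
  phi_{11} = rho(1)
  phi_{kk} = [rho(k) - sum_{j=1..k-1} phi_{k-1,j} rho(k-j)]
            / [1 - sum_{j=1..k-1} phi_{k-1,j} rho(j)],
  phi_{k,j} = phi_{k-1,j} - phi_{kk} phi_{k-1,k-j},  j = 1..k-1.
Step k = 1:
  phi_11 = rho(1) = 0.3553.
Step k = 2:
  phi_22 = [rho(2) - phi_11 rho(1)] / [1 - phi_11 rho(1)] = [-0.1927 - (0.3553)(0.3553)] / [1 - (0.3553)(0.3553)]
         = -0.31893809 / 0.87376191 = -0.365.
Therefore phi_{22} = -0.3650.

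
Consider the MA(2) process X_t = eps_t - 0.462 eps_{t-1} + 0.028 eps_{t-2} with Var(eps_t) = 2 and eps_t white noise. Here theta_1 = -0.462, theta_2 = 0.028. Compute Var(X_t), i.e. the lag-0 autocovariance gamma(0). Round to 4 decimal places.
\gamma(0) = 2.4285

For an MA(q) process X_t = eps_t + sum_i theta_i eps_{t-i} with
Var(eps_t) = sigma^2, the variance is
  gamma(0) = sigma^2 * (1 + sum_i theta_i^2).
  sum_i theta_i^2 = (-0.462)^2 + (0.028)^2 = 0.213444 + 0.000784 = 0.214228.
  gamma(0) = 2 * (1 + 0.214228) = 2 * 1.214228 = 2.428456, which rounds to 2.4285.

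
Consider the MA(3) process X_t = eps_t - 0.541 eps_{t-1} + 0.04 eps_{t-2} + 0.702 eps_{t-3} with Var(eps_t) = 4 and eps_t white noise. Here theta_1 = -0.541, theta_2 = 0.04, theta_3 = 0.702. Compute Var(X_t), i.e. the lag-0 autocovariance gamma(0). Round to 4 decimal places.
\gamma(0) = 7.1483

For an MA(q) process X_t = eps_t + sum_i theta_i eps_{t-i} with
Var(eps_t) = sigma^2, the variance is
  gamma(0) = sigma^2 * (1 + sum_i theta_i^2).
  sum_i theta_i^2 = (-0.541)^2 + (0.04)^2 + (0.702)^2 = 0.292681 + 0.0016 + 0.492804 = 0.787085.
  gamma(0) = 4 * (1 + 0.787085) = 4 * 1.787085 = 7.14834, which rounds to 7.1483.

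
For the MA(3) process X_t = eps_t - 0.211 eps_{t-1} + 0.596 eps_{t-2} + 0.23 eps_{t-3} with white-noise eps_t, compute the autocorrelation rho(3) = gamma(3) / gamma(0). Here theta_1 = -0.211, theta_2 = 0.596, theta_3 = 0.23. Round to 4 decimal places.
\rho(3) = 0.1583

For an MA(q) process with theta_0 = 1, the autocovariance is
  gamma(k) = sigma^2 * sum_{i=0..q-k} theta_i * theta_{i+k},
and rho(k) = gamma(k) / gamma(0). Sigma^2 cancels.
  numerator   = (1)*(0.23) = 0.23.
  denominator = (1)^2 + (-0.211)^2 + (0.596)^2 + (0.23)^2 = 1.452637.
  rho(3) = 0.23 / 1.452637 = 0.1583.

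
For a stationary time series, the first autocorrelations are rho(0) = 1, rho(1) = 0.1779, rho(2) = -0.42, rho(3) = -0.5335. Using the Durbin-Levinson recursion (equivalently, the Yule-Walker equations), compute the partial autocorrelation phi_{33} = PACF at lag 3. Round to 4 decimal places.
\phi_{33} = -0.4500

The PACF at lag k is phi_{kk}, the last component of the solution
to the Yule-Walker system G_k phi = r_k where
  (G_k)_{ij} = rho(|i - j|), (r_k)_i = rho(i), i,j = 1..k.
Equivalently, Durbin-Levinson gives phi_{kk} iteratively:
  phi_{11} = rho(1)
  phi_{kk} = [rho(k) - sum_{j=1..k-1} phi_{k-1,j} rho(k-j)]
            / [1 - sum_{j=1..k-1} phi_{k-1,j} rho(j)],
  phi_{k,j} = phi_{k-1,j} - phi_{kk} phi_{k-1,k-j},  j = 1..k-1.
Step k = 1:
  phi_11 = rho(1) = 0.1779.
Step k = 2:
  phi_22 = [rho(2) - phi_11 rho(1)] / [1 - phi_11 rho(1)] = [-0.42 - (0.1779)(0.1779)] / [1 - (0.1779)(0.1779)]
         = -0.45164841 / 0.96835159 = -0.46641.
  Update: phi_21 = phi_11 - phi_22 phi_11 = 0.1779 - (-0.46641)(0.1779) = 0.260874.
Step k = 3:
  phi_33 = [rho(3) - phi_21 rho(2) - phi_22 rho(1)] / [1 - phi_21 rho(1) - phi_22 rho(2)]
    numerator   = -0.5335 - (0.260874)(-0.42) - (-0.46641)(0.1779) = -0.34095856
    denominator = 1 - (0.260874)(0.1779) - (-0.46641)(-0.42) = 0.75769847
  phi_33 = -0.34095856 / 0.75769847 = -0.45.
Therefore phi_{33} = -0.4500.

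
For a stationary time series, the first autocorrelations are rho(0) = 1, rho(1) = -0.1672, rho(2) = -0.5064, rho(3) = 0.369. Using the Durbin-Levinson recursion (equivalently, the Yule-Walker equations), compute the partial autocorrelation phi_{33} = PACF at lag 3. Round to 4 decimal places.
\phi_{33} = 0.2151

The PACF at lag k is phi_{kk}, the last component of the solution
to the Yule-Walker system G_k phi = r_k where
  (G_k)_{ij} = rho(|i - j|), (r_k)_i = rho(i), i,j = 1..k.
Equivalently, Durbin-Levinson gives phi_{kk} iteratively:
  phi_{11} = rho(1)
  phi_{kk} = [rho(k) - sum_{j=1..k-1} phi_{k-1,j} rho(k-j)]
            / [1 - sum_{j=1..k-1} phi_{k-1,j} rho(j)],
  phi_{k,j} = phi_{k-1,j} - phi_{kk} phi_{k-1,k-j},  j = 1..k-1.
Step k = 1:
  phi_11 = rho(1) = -0.1672.
Step k = 2:
  phi_22 = [rho(2) - phi_11 rho(1)] / [1 - phi_11 rho(1)] = [-0.5064 - (-0.1672)(-0.1672)] / [1 - (-0.1672)(-0.1672)]
         = -0.53435584 / 0.97204416 = -0.549724.
  Update: phi_21 = phi_11 - phi_22 phi_11 = -0.1672 - (-0.549724)(-0.1672) = -0.259114.
Step k = 3:
  phi_33 = [rho(3) - phi_21 rho(2) - phi_22 rho(1)] / [1 - phi_21 rho(1) - phi_22 rho(2)]
    numerator   = 0.369 - (-0.259114)(-0.5064) - (-0.549724)(-0.1672) = 0.14587093
    denominator = 1 - (-0.259114)(-0.1672) - (-0.549724)(-0.5064) = 0.67829602
  phi_33 = 0.14587093 / 0.67829602 = 0.2151.
Therefore phi_{33} = 0.2151.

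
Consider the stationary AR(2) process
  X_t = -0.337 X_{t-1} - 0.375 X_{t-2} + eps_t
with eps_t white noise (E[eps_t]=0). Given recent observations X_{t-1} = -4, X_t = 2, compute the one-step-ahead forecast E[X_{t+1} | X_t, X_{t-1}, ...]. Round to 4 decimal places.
E[X_{t+1} \mid \mathcal F_t] = 0.8260

For an AR(p) model X_t = c + sum_i phi_i X_{t-i} + eps_t, the
one-step-ahead conditional mean is
  E[X_{t+1} | X_t, ...] = c + sum_i phi_i X_{t+1-i}.
Substitute known values:
  E[X_{t+1} | ...] = (-0.337) * (2) + (-0.375) * (-4)
                   = 0.8260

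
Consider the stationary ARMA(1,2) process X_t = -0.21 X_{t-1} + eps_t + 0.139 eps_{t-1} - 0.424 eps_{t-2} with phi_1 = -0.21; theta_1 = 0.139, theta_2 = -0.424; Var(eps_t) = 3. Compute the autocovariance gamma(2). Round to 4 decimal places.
\gamma(2) = -1.2224

Multiply the model equation by X_{t-k} and take expectations. With theta_0 = psi_0 = 1 and psi_j the MA(infinity) weights, this gives
  gamma(k) - sum_i phi_i gamma(k-i) = c_k,
  c_k = sigma^2 * sum_{j=k..q} theta_j psi_{j-k}   (c_k = 0 for k > q),
using gamma(-m) = gamma(m).
psi-weights needed (psi_j = theta_j + sum_i phi_i psi_{j-i}):
  psi_1 = theta_1 + phi_1 = 0.139 + (-0.21) = -0.071
  psi_2 = theta_2 + phi_1 psi_1 = -0.424 + (-0.21)(-0.071) = -0.40909
Right-hand sides:
  c_0 = sigma^2 (1 + theta_1 psi_1 + theta_2 psi_2) = 3 * (1 + (0.139)(-0.071) + (-0.424)(-0.40909)) = 3 * 1.163585 = 3.490755
  c_1 = sigma^2 (theta_1 + theta_2 psi_1) = 3 * (0.139 + (-0.424)(-0.071)) = 0.507312
  c_2 = sigma^2 theta_2 = 3 * (-0.424) = -1.272
Equations for k = 0 and k = 1 (AR order 1):
  gamma(0) = phi_1 gamma(1) + c_0
  gamma(1) = phi_1 gamma(0) + c_1
Substituting the second into the first: gamma(0) (1 - phi_1^2) = c_0 + phi_1 c_1, so
  gamma(0) = (c_0 + phi_1 c_1) / (1 - phi_1^2) = (3.490755 + (-0.21)(0.507312)) / (1 - (-0.21)^2) = 3.38422 / 0.9559 = 3.540349.
  gamma(1) = phi_1 gamma(0) + c_1 = (-0.21)(3.540349) + (0.507312) = -0.236161.
For k = 2: gamma(2) = phi_1 gamma(1) + c_2
  = (-0.21)(-0.236161) + (-1.272) = -1.222406.
Therefore gamma(2) = -1.2224 (to 4 decimal places).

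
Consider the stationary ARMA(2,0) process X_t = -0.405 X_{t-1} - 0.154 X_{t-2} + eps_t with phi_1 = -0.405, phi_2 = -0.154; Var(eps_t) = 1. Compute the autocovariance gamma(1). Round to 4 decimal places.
\gamma(1) = -0.4100

Multiply the model equation by X_{t-k} and take expectations. With theta_0 = psi_0 = 1 and psi_j the MA(infinity) weights, this gives
  gamma(k) - sum_i phi_i gamma(k-i) = c_k,
  c_k = sigma^2 * sum_{j=k..q} theta_j psi_{j-k}   (c_k = 0 for k > q),
using gamma(-m) = gamma(m).
Pure AR (q = 0): c_0 = sigma^2 = 1, c_k = 0 for k >= 1.
Equations for k = 0, 1, 2 (AR order 2, c_2 = 0):
  (E0) gamma(0) = phi_1 gamma(1) + phi_2 gamma(2) + c_0
  (E1) gamma(1) = phi_1 gamma(0) + phi_2 gamma(1) + c_1
  (E2) gamma(2) = phi_1 gamma(1) + phi_2 gamma(0)
From (E1): gamma(1) = A gamma(0) + B with
  A = phi_1 / (1 - phi_2) = -0.405 / 1.154 = -0.350953,   B = c_1 / (1 - phi_2) = 0 / 1.154 = 0.
Insert (E2) into (E0): gamma(0) (1 - phi_2^2) = phi_1 (1 + phi_2) gamma(1) + c_0.
  phi_1 (1 + phi_2) = (-0.405)(0.846) = -0.34263,   1 - phi_2^2 = 0.976284.
Replace gamma(1) by A gamma(0) + B and collect gamma(0):
  gamma(0) [0.976284 - (-0.34263)(-0.350953)] = c_0 = 1
  gamma(0) * 0.856037 = 1
  gamma(0) = 1 / 0.856037 = 1.168174.
  gamma(1) = A gamma(0) = (-0.350953)(1.168174) = -0.409974.
Therefore gamma(1) = -0.4100 (to 4 decimal places).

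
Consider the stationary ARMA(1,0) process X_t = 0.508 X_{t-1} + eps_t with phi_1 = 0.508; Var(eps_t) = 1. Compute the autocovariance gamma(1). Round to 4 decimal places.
\gamma(1) = 0.6847

Multiply the model equation by X_{t-k} and take expectations. With theta_0 = psi_0 = 1 and psi_j the MA(infinity) weights, this gives
  gamma(k) - sum_i phi_i gamma(k-i) = c_k,
  c_k = sigma^2 * sum_{j=k..q} theta_j psi_{j-k}   (c_k = 0 for k > q),
using gamma(-m) = gamma(m).
Pure AR (q = 0): c_0 = sigma^2 = 1, c_k = 0 for k >= 1.
Equations for k = 0 and k = 1 (AR order 1):
  gamma(0) = phi_1 gamma(1) + c_0
  gamma(1) = phi_1 gamma(0) + c_1
Substituting the second into the first: gamma(0) (1 - phi_1^2) = c_0 + phi_1 c_1, so
  gamma(0) = c_0 / (1 - phi_1^2) = 1 / (1 - (0.508)^2) = 1 / 0.741936 = 1.347825.
  gamma(1) = phi_1 gamma(0) = (0.508)(1.347825) = 0.684695.
Therefore gamma(1) = 0.6847 (to 4 decimal places).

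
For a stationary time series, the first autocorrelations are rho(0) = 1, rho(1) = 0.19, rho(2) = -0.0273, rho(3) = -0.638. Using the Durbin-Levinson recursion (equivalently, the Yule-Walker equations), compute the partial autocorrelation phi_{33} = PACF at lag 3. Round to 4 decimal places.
\phi_{33} = -0.6460

The PACF at lag k is phi_{kk}, the last component of the solution
to the Yule-Walker system G_k phi = r_k where
  (G_k)_{ij} = rho(|i - j|), (r_k)_i = rho(i), i,j = 1..k.
Equivalently, Durbin-Levinson gives phi_{kk} iteratively:
  phi_{11} = rho(1)
  phi_{kk} = [rho(k) - sum_{j=1..k-1} phi_{k-1,j} rho(k-j)]
            / [1 - sum_{j=1..k-1} phi_{k-1,j} rho(j)],
  phi_{k,j} = phi_{k-1,j} - phi_{kk} phi_{k-1,k-j},  j = 1..k-1.
Step k = 1:
  phi_11 = rho(1) = 0.19.
Step k = 2:
  phi_22 = [rho(2) - phi_11 rho(1)] / [1 - phi_11 rho(1)] = [-0.0273 - (0.19)(0.19)] / [1 - (0.19)(0.19)]
         = -0.0634 / 0.9639 = -0.065774.
  Update: phi_21 = phi_11 - phi_22 phi_11 = 0.19 - (-0.065774)(0.19) = 0.202497.
Step k = 3:
  phi_33 = [rho(3) - phi_21 rho(2) - phi_22 rho(1)] / [1 - phi_21 rho(1) - phi_22 rho(2)]
    numerator   = -0.638 - (0.202497)(-0.0273) - (-0.065774)(0.19) = -0.61997468
    denominator = 1 - (0.202497)(0.19) - (-0.065774)(-0.0273) = 0.9597299
  phi_33 = -0.61997468 / 0.9597299 = -0.646.
Therefore phi_{33} = -0.6460.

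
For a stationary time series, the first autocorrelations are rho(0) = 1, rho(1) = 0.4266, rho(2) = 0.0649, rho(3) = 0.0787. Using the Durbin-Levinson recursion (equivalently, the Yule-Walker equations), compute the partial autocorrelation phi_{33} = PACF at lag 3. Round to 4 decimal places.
\phi_{33} = 0.1349

The PACF at lag k is phi_{kk}, the last component of the solution
to the Yule-Walker system G_k phi = r_k where
  (G_k)_{ij} = rho(|i - j|), (r_k)_i = rho(i), i,j = 1..k.
Equivalently, Durbin-Levinson gives phi_{kk} iteratively:
  phi_{11} = rho(1)
  phi_{kk} = [rho(k) - sum_{j=1..k-1} phi_{k-1,j} rho(k-j)]
            / [1 - sum_{j=1..k-1} phi_{k-1,j} rho(j)],
  phi_{k,j} = phi_{k-1,j} - phi_{kk} phi_{k-1,k-j},  j = 1..k-1.
Step k = 1:
  phi_11 = rho(1) = 0.4266.
Step k = 2:
  phi_22 = [rho(2) - phi_11 rho(1)] / [1 - phi_11 rho(1)] = [0.0649 - (0.4266)(0.4266)] / [1 - (0.4266)(0.4266)]
         = -0.11708756 / 0.81801244 = -0.143137.
  Update: phi_21 = phi_11 - phi_22 phi_11 = 0.4266 - (-0.143137)(0.4266) = 0.487662.
Step k = 3:
  phi_33 = [rho(3) - phi_21 rho(2) - phi_22 rho(1)] / [1 - phi_21 rho(1) - phi_22 rho(2)]
    numerator   = 0.0787 - (0.487662)(0.0649) - (-0.143137)(0.4266) = 0.10811282
    denominator = 1 - (0.487662)(0.4266) - (-0.143137)(0.0649) = 0.80125292
  phi_33 = 0.10811282 / 0.80125292 = 0.1349.
Therefore phi_{33} = 0.1349.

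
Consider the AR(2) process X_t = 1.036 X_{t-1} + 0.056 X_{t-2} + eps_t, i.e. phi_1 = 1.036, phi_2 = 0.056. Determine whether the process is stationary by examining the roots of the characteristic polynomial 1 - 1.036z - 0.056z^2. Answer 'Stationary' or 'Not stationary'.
\text{Not stationary}

The AR(p) characteristic polynomial is P(z) = 1 - 1.036z - 0.056z^2.
Stationarity requires all roots to lie outside the unit circle, i.e. |z| > 1 for every root.
Set 1 + (-1.036) z + (-0.056) z^2 = 0, i.e. a z^2 + b z + c = 0 with a = -0.056, b = -1.036, c = 1.
Discriminant D = b^2 - 4ac = (-1.036)^2 - 4*(-0.056)*1 = 1.073296 - (-0.224) = 1.297296.
D >= 0, so the roots are real: z = (-b +/- sqrt(D)) / (2a) = (1.036 +/- 1.138989) / (-0.112).
  z_1 = (1.036 + 1.138989) / (-0.112) = -19.4195,   |z_1| = 19.4195.
  z_2 = (1.036 - 1.138989) / (-0.112) = 0.9195,   |z_2| = 0.9195.
Moduli of all roots: 19.4195, 0.9195.
All moduli strictly greater than 1? No.
Verdict: Not stationary.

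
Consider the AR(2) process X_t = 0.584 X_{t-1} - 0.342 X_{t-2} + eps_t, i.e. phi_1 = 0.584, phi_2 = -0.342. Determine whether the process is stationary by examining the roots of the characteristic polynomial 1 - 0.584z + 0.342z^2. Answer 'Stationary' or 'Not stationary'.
\text{Stationary}

The AR(p) characteristic polynomial is P(z) = 1 - 0.584z + 0.342z^2.
Stationarity requires all roots to lie outside the unit circle, i.e. |z| > 1 for every root.
Set 1 + (-0.584) z + (0.342) z^2 = 0, i.e. a z^2 + b z + c = 0 with a = 0.342, b = -0.584, c = 1.
Discriminant D = b^2 - 4ac = (-0.584)^2 - 4*(0.342)*1 = 0.341056 - (1.368) = -1.026944.
D < 0, so the roots are the complex-conjugate pair z = (-b +/- i sqrt(-D)) / (2a) = 0.8538 +/- 1.4816i.
For a conjugate pair |z|^2 = z * conj(z) = (product of roots) = c/a = 1/(0.342) = 2.923977, so |z| = sqrt(2.923977) = 1.71 for both roots.
Moduli of all roots: 1.7100, 1.7100.
All moduli strictly greater than 1? Yes.
Verdict: Stationary.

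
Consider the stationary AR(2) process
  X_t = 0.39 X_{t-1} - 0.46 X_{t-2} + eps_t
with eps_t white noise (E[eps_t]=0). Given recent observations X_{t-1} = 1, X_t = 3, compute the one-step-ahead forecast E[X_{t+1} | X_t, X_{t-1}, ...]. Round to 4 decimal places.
E[X_{t+1} \mid \mathcal F_t] = 0.7100

For an AR(p) model X_t = c + sum_i phi_i X_{t-i} + eps_t, the
one-step-ahead conditional mean is
  E[X_{t+1} | X_t, ...] = c + sum_i phi_i X_{t+1-i}.
Substitute known values:
  E[X_{t+1} | ...] = (0.39) * (3) + (-0.46) * (1)
                   = 0.7100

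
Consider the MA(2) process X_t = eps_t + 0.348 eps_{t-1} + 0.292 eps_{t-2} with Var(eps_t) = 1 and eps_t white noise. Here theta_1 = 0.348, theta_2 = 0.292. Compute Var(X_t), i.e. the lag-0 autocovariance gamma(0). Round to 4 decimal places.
\gamma(0) = 1.2064

For an MA(q) process X_t = eps_t + sum_i theta_i eps_{t-i} with
Var(eps_t) = sigma^2, the variance is
  gamma(0) = sigma^2 * (1 + sum_i theta_i^2).
  sum_i theta_i^2 = (0.348)^2 + (0.292)^2 = 0.121104 + 0.085264 = 0.206368.
  gamma(0) = 1 * (1 + 0.206368) = 1 * 1.206368 = 1.206368, which rounds to 1.2064.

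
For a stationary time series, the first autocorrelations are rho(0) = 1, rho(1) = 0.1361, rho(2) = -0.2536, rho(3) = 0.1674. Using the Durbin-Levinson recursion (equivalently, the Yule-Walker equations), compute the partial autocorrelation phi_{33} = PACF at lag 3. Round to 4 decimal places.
\phi_{33} = 0.2751

The PACF at lag k is phi_{kk}, the last component of the solution
to the Yule-Walker system G_k phi = r_k where
  (G_k)_{ij} = rho(|i - j|), (r_k)_i = rho(i), i,j = 1..k.
Equivalently, Durbin-Levinson gives phi_{kk} iteratively:
  phi_{11} = rho(1)
  phi_{kk} = [rho(k) - sum_{j=1..k-1} phi_{k-1,j} rho(k-j)]
            / [1 - sum_{j=1..k-1} phi_{k-1,j} rho(j)],
  phi_{k,j} = phi_{k-1,j} - phi_{kk} phi_{k-1,k-j},  j = 1..k-1.
Step k = 1:
  phi_11 = rho(1) = 0.1361.
Step k = 2:
  phi_22 = [rho(2) - phi_11 rho(1)] / [1 - phi_11 rho(1)] = [-0.2536 - (0.1361)(0.1361)] / [1 - (0.1361)(0.1361)]
         = -0.27212321 / 0.98147679 = -0.277259.
  Update: phi_21 = phi_11 - phi_22 phi_11 = 0.1361 - (-0.277259)(0.1361) = 0.173835.
Step k = 3:
  phi_33 = [rho(3) - phi_21 rho(2) - phi_22 rho(1)] / [1 - phi_21 rho(1) - phi_22 rho(2)]
    numerator   = 0.1674 - (0.173835)(-0.2536) - (-0.277259)(0.1361) = 0.24921948
    denominator = 1 - (0.173835)(0.1361) - (-0.277259)(-0.2536) = 0.9060282
  phi_33 = 0.24921948 / 0.9060282 = 0.2751.
Therefore phi_{33} = 0.2751.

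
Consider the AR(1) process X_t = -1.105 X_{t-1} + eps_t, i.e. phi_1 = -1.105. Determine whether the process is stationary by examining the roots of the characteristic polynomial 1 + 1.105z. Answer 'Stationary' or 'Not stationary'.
\text{Not stationary}

The AR(p) characteristic polynomial is P(z) = 1 + 1.105z.
Stationarity requires all roots to lie outside the unit circle, i.e. |z| > 1 for every root.
This is linear in z: 1 + (1.105) z = 0  =>  z = -1/(1.105) = -0.904977,  |z| = 0.904977.
Moduli of all roots: 0.9050.
All moduli strictly greater than 1? No.
Verdict: Not stationary.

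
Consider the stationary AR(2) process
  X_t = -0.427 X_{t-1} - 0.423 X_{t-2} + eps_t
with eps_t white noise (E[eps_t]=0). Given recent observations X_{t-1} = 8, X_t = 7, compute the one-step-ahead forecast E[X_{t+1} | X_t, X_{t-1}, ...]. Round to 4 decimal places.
E[X_{t+1} \mid \mathcal F_t] = -6.3730

For an AR(p) model X_t = c + sum_i phi_i X_{t-i} + eps_t, the
one-step-ahead conditional mean is
  E[X_{t+1} | X_t, ...] = c + sum_i phi_i X_{t+1-i}.
Substitute known values:
  E[X_{t+1} | ...] = (-0.427) * (7) + (-0.423) * (8)
                   = -6.3730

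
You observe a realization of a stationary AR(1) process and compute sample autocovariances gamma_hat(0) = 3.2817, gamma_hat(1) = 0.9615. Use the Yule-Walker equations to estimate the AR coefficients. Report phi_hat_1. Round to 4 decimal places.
\hat\phi_{1} = 0.2930

The Yule-Walker equations for an AR(p) process read, in matrix form,
  Gamma_p phi = r_p,   with   (Gamma_p)_{ij} = gamma(|i - j|),
                       (r_p)_i = gamma(i),   i,j = 1..p.
Substitute the sample gammas (Toeplitz matrix and right-hand side of size 1):
  Gamma_p = [[3.2817]]
  r_p     = [0.9615]
With p = 1 this is the single equation gamma(0) phi_1 = gamma(1):
  phi_hat_1 = gamma(1) / gamma(0) = 0.9615 / 3.2817 = 0.2930.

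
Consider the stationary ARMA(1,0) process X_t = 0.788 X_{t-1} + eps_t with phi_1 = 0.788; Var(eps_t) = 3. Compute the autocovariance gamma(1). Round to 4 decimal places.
\gamma(1) = 6.2365

Multiply the model equation by X_{t-k} and take expectations. With theta_0 = psi_0 = 1 and psi_j the MA(infinity) weights, this gives
  gamma(k) - sum_i phi_i gamma(k-i) = c_k,
  c_k = sigma^2 * sum_{j=k..q} theta_j psi_{j-k}   (c_k = 0 for k > q),
using gamma(-m) = gamma(m).
Pure AR (q = 0): c_0 = sigma^2 = 3, c_k = 0 for k >= 1.
Equations for k = 0 and k = 1 (AR order 1):
  gamma(0) = phi_1 gamma(1) + c_0
  gamma(1) = phi_1 gamma(0) + c_1
Substituting the second into the first: gamma(0) (1 - phi_1^2) = c_0 + phi_1 c_1, so
  gamma(0) = c_0 / (1 - phi_1^2) = 3 / (1 - (0.788)^2) = 3 / 0.379056 = 7.914398.
  gamma(1) = phi_1 gamma(0) = (0.788)(7.914398) = 6.236546.
Therefore gamma(1) = 6.2365 (to 4 decimal places).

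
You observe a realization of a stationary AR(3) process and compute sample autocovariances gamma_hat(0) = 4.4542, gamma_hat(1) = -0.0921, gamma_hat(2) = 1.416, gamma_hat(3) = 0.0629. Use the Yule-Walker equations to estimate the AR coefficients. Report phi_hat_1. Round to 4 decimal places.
\hat\phi_{1} = -0.0230

The Yule-Walker equations for an AR(p) process read, in matrix form,
  Gamma_p phi = r_p,   with   (Gamma_p)_{ij} = gamma(|i - j|),
                       (r_p)_i = gamma(i),   i,j = 1..p.
Substitute the sample gammas (Toeplitz matrix and right-hand side of size 3):
  Gamma_p = [[4.4542, -0.0921, 1.416], [-0.0921, 4.4542, -0.0921], [1.416, -0.0921, 4.4542]]
  r_p     = [-0.0921, 1.416, 0.0629]
Written out (R1..R3):
  (R1) 4.4542 phi_1 - 0.0921 phi_2 + 1.416 phi_3 = -0.0921
  (R2) -0.0921 phi_1 + 4.4542 phi_2 - 0.0921 phi_3 = 1.416
  (R3) 1.416 phi_1 - 0.0921 phi_2 + 4.4542 phi_3 = 0.0629
Gaussian elimination:
  R2 <- R2 - (-0.0921/4.4542) R1 = R2 - (-0.020677) R1:  4.452296 phi_2 - 0.062821 phi_3 = 1.414096
  R3 <- R3 - (1.416/4.4542) R1 = R3 - (0.317902) R1:  -0.062821 phi_2 + 4.00405 phi_3 = 0.092179
  R3 <- R3 - (-0.062821/4.452296) R2 = R3 - (-0.01411) R2:  4.003164 phi_3 = 0.112131
Back-substitution:
  phi_hat_3 = 0.112131 / 4.003164 = 0.028011
  phi_hat_2 = (1.414096 - (-0.062821)(0.028011)) / 4.452296 = 0.318006
  phi_hat_1 = (-0.0921 - (-0.0921)(0.318006) - (1.416)(0.028011)) / 4.4542 = -0.023006
So phi_hat = [-0.0230, 0.3180, 0.0280].
Therefore phi_hat_1 = -0.0230.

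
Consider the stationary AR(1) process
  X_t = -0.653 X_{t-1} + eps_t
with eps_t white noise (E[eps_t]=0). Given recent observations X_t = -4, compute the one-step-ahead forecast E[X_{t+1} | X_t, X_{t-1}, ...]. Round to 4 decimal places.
E[X_{t+1} \mid \mathcal F_t] = 2.6120

For an AR(p) model X_t = c + sum_i phi_i X_{t-i} + eps_t, the
one-step-ahead conditional mean is
  E[X_{t+1} | X_t, ...] = c + sum_i phi_i X_{t+1-i}.
Substitute known values:
  E[X_{t+1} | ...] = (-0.653) * (-4)
                   = 2.6120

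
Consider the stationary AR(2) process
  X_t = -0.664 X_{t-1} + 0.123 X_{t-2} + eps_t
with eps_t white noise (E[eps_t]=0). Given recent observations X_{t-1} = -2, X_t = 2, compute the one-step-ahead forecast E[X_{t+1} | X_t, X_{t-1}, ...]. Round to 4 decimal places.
E[X_{t+1} \mid \mathcal F_t] = -1.5740

For an AR(p) model X_t = c + sum_i phi_i X_{t-i} + eps_t, the
one-step-ahead conditional mean is
  E[X_{t+1} | X_t, ...] = c + sum_i phi_i X_{t+1-i}.
Substitute known values:
  E[X_{t+1} | ...] = (-0.664) * (2) + (0.123) * (-2)
                   = -1.5740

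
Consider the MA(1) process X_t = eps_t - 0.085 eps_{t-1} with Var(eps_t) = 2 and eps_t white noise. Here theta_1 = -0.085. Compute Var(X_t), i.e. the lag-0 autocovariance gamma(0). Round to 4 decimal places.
\gamma(0) = 2.0145

For an MA(q) process X_t = eps_t + sum_i theta_i eps_{t-i} with
Var(eps_t) = sigma^2, the variance is
  gamma(0) = sigma^2 * (1 + sum_i theta_i^2).
  sum_i theta_i^2 = (-0.085)^2 = 0.007225.
  gamma(0) = 2 * (1 + 0.007225) = 2 * 1.007225 = 2.01445, which rounds to 2.0145.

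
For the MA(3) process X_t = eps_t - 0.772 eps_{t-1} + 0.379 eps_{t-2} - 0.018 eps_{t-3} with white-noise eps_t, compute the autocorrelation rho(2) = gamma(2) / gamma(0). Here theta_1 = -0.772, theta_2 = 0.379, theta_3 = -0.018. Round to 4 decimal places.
\rho(2) = 0.2258

For an MA(q) process with theta_0 = 1, the autocovariance is
  gamma(k) = sigma^2 * sum_{i=0..q-k} theta_i * theta_{i+k},
and rho(k) = gamma(k) / gamma(0). Sigma^2 cancels.
  numerator   = (1)*(0.379) + (-0.772)*(-0.018) = 0.392896.
  denominator = (1)^2 + (-0.772)^2 + (0.379)^2 + (-0.018)^2 = 1.739949.
  rho(2) = 0.392896 / 1.739949 = 0.2258.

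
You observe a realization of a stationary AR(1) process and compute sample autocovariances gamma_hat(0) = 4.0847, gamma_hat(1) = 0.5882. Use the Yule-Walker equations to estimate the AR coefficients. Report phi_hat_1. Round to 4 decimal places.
\hat\phi_{1} = 0.1440

The Yule-Walker equations for an AR(p) process read, in matrix form,
  Gamma_p phi = r_p,   with   (Gamma_p)_{ij} = gamma(|i - j|),
                       (r_p)_i = gamma(i),   i,j = 1..p.
Substitute the sample gammas (Toeplitz matrix and right-hand side of size 1):
  Gamma_p = [[4.0847]]
  r_p     = [0.5882]
With p = 1 this is the single equation gamma(0) phi_1 = gamma(1):
  phi_hat_1 = gamma(1) / gamma(0) = 0.5882 / 4.0847 = 0.1440.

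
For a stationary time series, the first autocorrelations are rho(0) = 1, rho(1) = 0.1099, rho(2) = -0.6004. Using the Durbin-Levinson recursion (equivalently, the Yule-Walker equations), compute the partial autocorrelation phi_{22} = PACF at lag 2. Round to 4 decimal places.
\phi_{22} = -0.6200

The PACF at lag k is phi_{kk}, the last component of the solution
to the Yule-Walker system G_k phi = r_k where
  (G_k)_{ij} = rho(|i - j|), (r_k)_i = rho(i), i,j = 1..k.
Equivalently, Durbin-Levinson gives phi_{kk} iteratively:
  phi_{11} = rho(1)
  phi_{kk} = [rho(k) - sum_{j=1..k-1} phi_{k-1,j} rho(k-j)]
            / [1 - sum_{j=1..k-1} phi_{k-1,j} rho(j)],
  phi_{k,j} = phi_{k-1,j} - phi_{kk} phi_{k-1,k-j},  j = 1..k-1.
Step k = 1:
  phi_11 = rho(1) = 0.1099.
Step k = 2:
  phi_22 = [rho(2) - phi_11 rho(1)] / [1 - phi_11 rho(1)] = [-0.6004 - (0.1099)(0.1099)] / [1 - (0.1099)(0.1099)]
         = -0.61247801 / 0.98792199 = -0.62.
Therefore phi_{22} = -0.6200.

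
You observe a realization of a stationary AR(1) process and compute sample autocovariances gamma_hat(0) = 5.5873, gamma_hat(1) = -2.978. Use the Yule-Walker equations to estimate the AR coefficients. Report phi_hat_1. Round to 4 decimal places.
\hat\phi_{1} = -0.5330

The Yule-Walker equations for an AR(p) process read, in matrix form,
  Gamma_p phi = r_p,   with   (Gamma_p)_{ij} = gamma(|i - j|),
                       (r_p)_i = gamma(i),   i,j = 1..p.
Substitute the sample gammas (Toeplitz matrix and right-hand side of size 1):
  Gamma_p = [[5.5873]]
  r_p     = [-2.978]
With p = 1 this is the single equation gamma(0) phi_1 = gamma(1):
  phi_hat_1 = gamma(1) / gamma(0) = -2.978 / 5.5873 = -0.5330.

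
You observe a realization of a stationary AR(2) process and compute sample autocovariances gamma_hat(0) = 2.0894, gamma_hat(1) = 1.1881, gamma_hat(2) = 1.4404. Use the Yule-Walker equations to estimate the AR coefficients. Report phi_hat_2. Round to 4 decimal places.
\hat\phi_{2} = 0.5410

The Yule-Walker equations for an AR(p) process read, in matrix form,
  Gamma_p phi = r_p,   with   (Gamma_p)_{ij} = gamma(|i - j|),
                       (r_p)_i = gamma(i),   i,j = 1..p.
Substitute the sample gammas (Toeplitz matrix and right-hand side of size 2):
  Gamma_p = [[2.0894, 1.1881], [1.1881, 2.0894]]
  r_p     = [1.1881, 1.4404]
Written out:
  2.0894 phi_1 + 1.1881 phi_2 = 1.1881
  1.1881 phi_1 + 2.0894 phi_2 = 1.4404
Solve by Cramer's rule:
  det = gamma(0)^2 - gamma(1)^2 = (2.0894)^2 - (1.1881)^2 = 4.36559236 - 1.41158161 = 2.95401075
  phi_hat_1 = [gamma(1) gamma(0) - gamma(1) gamma(2)] / det = [(1.1881)(2.0894) - (1.1881)(1.4404)] / 2.95401075 = 0.7710769 / 2.95401075 = 0.261
  phi_hat_2 = [gamma(0) gamma(2) - gamma(1)^2] / det = [(2.0894)(1.4404) - (1.1881)^2] / 2.95401075 = 1.59799015 / 2.95401075 = 0.541
So phi_hat = [0.2610, 0.5410].
Therefore phi_hat_2 = 0.5410.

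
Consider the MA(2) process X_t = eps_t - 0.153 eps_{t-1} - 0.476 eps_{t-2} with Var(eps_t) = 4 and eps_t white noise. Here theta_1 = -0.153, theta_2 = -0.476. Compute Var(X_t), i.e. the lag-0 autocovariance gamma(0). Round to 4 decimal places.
\gamma(0) = 4.9999

For an MA(q) process X_t = eps_t + sum_i theta_i eps_{t-i} with
Var(eps_t) = sigma^2, the variance is
  gamma(0) = sigma^2 * (1 + sum_i theta_i^2).
  sum_i theta_i^2 = (-0.153)^2 + (-0.476)^2 = 0.023409 + 0.226576 = 0.249985.
  gamma(0) = 4 * (1 + 0.249985) = 4 * 1.249985 = 4.99994, which rounds to 4.9999.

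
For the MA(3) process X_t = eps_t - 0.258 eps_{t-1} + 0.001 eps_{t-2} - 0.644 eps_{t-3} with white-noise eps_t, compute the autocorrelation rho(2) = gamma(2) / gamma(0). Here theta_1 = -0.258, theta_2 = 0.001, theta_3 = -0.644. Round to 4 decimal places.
\rho(2) = 0.1128

For an MA(q) process with theta_0 = 1, the autocovariance is
  gamma(k) = sigma^2 * sum_{i=0..q-k} theta_i * theta_{i+k},
and rho(k) = gamma(k) / gamma(0). Sigma^2 cancels.
  numerator   = (1)*(0.001) + (-0.258)*(-0.644) = 0.167152.
  denominator = (1)^2 + (-0.258)^2 + (0.001)^2 + (-0.644)^2 = 1.481301.
  rho(2) = 0.167152 / 1.481301 = 0.1128.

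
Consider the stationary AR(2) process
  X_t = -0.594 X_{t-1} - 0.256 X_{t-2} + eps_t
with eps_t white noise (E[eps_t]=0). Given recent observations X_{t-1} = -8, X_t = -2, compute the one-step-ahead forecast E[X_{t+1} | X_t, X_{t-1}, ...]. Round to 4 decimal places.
E[X_{t+1} \mid \mathcal F_t] = 3.2360

For an AR(p) model X_t = c + sum_i phi_i X_{t-i} + eps_t, the
one-step-ahead conditional mean is
  E[X_{t+1} | X_t, ...] = c + sum_i phi_i X_{t+1-i}.
Substitute known values:
  E[X_{t+1} | ...] = (-0.594) * (-2) + (-0.256) * (-8)
                   = 3.2360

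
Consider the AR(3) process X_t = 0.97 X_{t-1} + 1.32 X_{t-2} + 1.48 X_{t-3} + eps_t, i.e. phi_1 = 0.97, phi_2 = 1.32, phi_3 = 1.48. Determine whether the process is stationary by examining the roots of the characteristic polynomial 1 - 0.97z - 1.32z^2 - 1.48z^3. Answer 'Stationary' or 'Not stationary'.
\text{Not stationary}

The AR(p) characteristic polynomial is P(z) = 1 - 0.97z - 1.32z^2 - 1.48z^3.
Stationarity requires all roots to lie outside the unit circle, i.e. |z| > 1 for every root.
Degree 3: look for a simple real root z0 first, then factor out (1 - z/z0) and solve the remaining quadratic.
Testing z0 = 0.5: P(0.5) = 1 + (-0.97)(0.5) + (-1.32)(0.5)^2 + (-1.48)(0.5)^3
  = 1 + (-0.485) + (-0.33) + (-0.185) = 0.  So z_0 = 0.5 is a root, |z_0| = 0.5.
Divide out the factor (1 - 2 z) = (1 - z/z0) (since 1/z0 = 2):
  P(z) = (1 - 2 z)(1 + (1.03) z + (0.74) z^2)
  [check: z-coef 1.03 - (2) = -0.97; z^2-coef 0.74 - (2)(1.03) = -1.32; z^3-coef -(2)(0.74) = -1.48.]
Remaining roots from the quadratic factor 1 + (1.03) z + (0.74) z^2:
  Set 1 + (1.03) z + (0.74) z^2 = 0, i.e. a z^2 + b z + c = 0 with a = 0.74, b = 1.03, c = 1.
  Discriminant D = b^2 - 4ac = (1.03)^2 - 4*(0.74)*1 = 1.0609 - (2.96) = -1.8991.
  D < 0, so the roots are the complex-conjugate pair z = (-b +/- i sqrt(-D)) / (2a) = -0.6959 +/- 0.9311i.
  For a conjugate pair |z|^2 = z * conj(z) = (product of roots) = c/a = 1/(0.74) = 1.351351, so |z| = sqrt(1.351351) = 1.1625 for both roots.
Moduli of all roots: 0.5000, 1.1625, 1.1625.
All moduli strictly greater than 1? No.
Verdict: Not stationary.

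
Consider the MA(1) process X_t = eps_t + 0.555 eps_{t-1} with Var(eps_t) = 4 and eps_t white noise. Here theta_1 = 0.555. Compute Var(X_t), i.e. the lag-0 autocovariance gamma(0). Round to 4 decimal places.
\gamma(0) = 5.2321

For an MA(q) process X_t = eps_t + sum_i theta_i eps_{t-i} with
Var(eps_t) = sigma^2, the variance is
  gamma(0) = sigma^2 * (1 + sum_i theta_i^2).
  sum_i theta_i^2 = (0.555)^2 = 0.308025.
  gamma(0) = 4 * (1 + 0.308025) = 4 * 1.308025 = 5.2321.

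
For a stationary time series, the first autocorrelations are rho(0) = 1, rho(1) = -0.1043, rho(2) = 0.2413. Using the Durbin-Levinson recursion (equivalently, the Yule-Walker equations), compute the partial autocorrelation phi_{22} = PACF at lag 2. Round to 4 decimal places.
\phi_{22} = 0.2330

The PACF at lag k is phi_{kk}, the last component of the solution
to the Yule-Walker system G_k phi = r_k where
  (G_k)_{ij} = rho(|i - j|), (r_k)_i = rho(i), i,j = 1..k.
Equivalently, Durbin-Levinson gives phi_{kk} iteratively:
  phi_{11} = rho(1)
  phi_{kk} = [rho(k) - sum_{j=1..k-1} phi_{k-1,j} rho(k-j)]
            / [1 - sum_{j=1..k-1} phi_{k-1,j} rho(j)],
  phi_{k,j} = phi_{k-1,j} - phi_{kk} phi_{k-1,k-j},  j = 1..k-1.
Step k = 1:
  phi_11 = rho(1) = -0.1043.
Step k = 2:
  phi_22 = [rho(2) - phi_11 rho(1)] / [1 - phi_11 rho(1)] = [0.2413 - (-0.1043)(-0.1043)] / [1 - (-0.1043)(-0.1043)]
         = 0.23042151 / 0.98912151 = 0.233.
Therefore phi_{22} = 0.2330.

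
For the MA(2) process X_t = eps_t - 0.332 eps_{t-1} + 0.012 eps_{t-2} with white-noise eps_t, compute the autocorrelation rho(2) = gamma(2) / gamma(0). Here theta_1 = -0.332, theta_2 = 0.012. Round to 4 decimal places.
\rho(2) = 0.0108

For an MA(q) process with theta_0 = 1, the autocovariance is
  gamma(k) = sigma^2 * sum_{i=0..q-k} theta_i * theta_{i+k},
and rho(k) = gamma(k) / gamma(0). Sigma^2 cancels.
  numerator   = (1)*(0.012) = 0.012.
  denominator = (1)^2 + (-0.332)^2 + (0.012)^2 = 1.110368.
  rho(2) = 0.012 / 1.110368 = 0.0108.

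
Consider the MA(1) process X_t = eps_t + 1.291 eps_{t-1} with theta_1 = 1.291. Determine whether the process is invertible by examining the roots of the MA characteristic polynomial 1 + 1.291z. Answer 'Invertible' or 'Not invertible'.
\text{Not invertible}

The MA(q) characteristic polynomial is P(z) = 1 + 1.291z.
Invertibility requires all roots to lie outside the unit circle, i.e. |z| > 1 for every root.
This is linear in z: 1 + (1.291) z = 0  =>  z = -1/(1.291) = -0.774593,  |z| = 0.774593.
Moduli of all roots: 0.7746.
All moduli strictly greater than 1? No.
Verdict: Not invertible.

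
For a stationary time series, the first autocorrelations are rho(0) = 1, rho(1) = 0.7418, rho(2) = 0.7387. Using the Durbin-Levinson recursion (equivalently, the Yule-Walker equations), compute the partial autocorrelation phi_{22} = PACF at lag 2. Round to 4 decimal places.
\phi_{22} = 0.4190

The PACF at lag k is phi_{kk}, the last component of the solution
to the Yule-Walker system G_k phi = r_k where
  (G_k)_{ij} = rho(|i - j|), (r_k)_i = rho(i), i,j = 1..k.
Equivalently, Durbin-Levinson gives phi_{kk} iteratively:
  phi_{11} = rho(1)
  phi_{kk} = [rho(k) - sum_{j=1..k-1} phi_{k-1,j} rho(k-j)]
            / [1 - sum_{j=1..k-1} phi_{k-1,j} rho(j)],
  phi_{k,j} = phi_{k-1,j} - phi_{kk} phi_{k-1,k-j},  j = 1..k-1.
Step k = 1:
  phi_11 = rho(1) = 0.7418.
Step k = 2:
  phi_22 = [rho(2) - phi_11 rho(1)] / [1 - phi_11 rho(1)] = [0.7387 - (0.7418)(0.7418)] / [1 - (0.7418)(0.7418)]
         = 0.18843276 / 0.44973276 = 0.419.
Therefore phi_{22} = 0.4190.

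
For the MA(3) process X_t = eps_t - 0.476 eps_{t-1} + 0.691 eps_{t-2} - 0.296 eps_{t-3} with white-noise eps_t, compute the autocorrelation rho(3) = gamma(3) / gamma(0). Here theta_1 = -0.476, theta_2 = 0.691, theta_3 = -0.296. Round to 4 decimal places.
\rho(3) = -0.1652

For an MA(q) process with theta_0 = 1, the autocovariance is
  gamma(k) = sigma^2 * sum_{i=0..q-k} theta_i * theta_{i+k},
and rho(k) = gamma(k) / gamma(0). Sigma^2 cancels.
  numerator   = (1)*(-0.296) = -0.296.
  denominator = (1)^2 + (-0.476)^2 + (0.691)^2 + (-0.296)^2 = 1.791673.
  rho(3) = -0.296 / 1.791673 = -0.1652.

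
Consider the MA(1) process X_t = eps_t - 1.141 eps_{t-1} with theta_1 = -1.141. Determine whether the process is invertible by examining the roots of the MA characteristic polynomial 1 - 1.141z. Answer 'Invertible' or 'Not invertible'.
\text{Not invertible}

The MA(q) characteristic polynomial is P(z) = 1 - 1.141z.
Invertibility requires all roots to lie outside the unit circle, i.e. |z| > 1 for every root.
This is linear in z: 1 + (-1.141) z = 0  =>  z = -1/(-1.141) = 0.876424,  |z| = 0.876424.
Moduli of all roots: 0.8764.
All moduli strictly greater than 1? No.
Verdict: Not invertible.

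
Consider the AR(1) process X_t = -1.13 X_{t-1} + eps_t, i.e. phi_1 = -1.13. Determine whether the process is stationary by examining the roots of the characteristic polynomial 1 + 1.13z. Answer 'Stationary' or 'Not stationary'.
\text{Not stationary}

The AR(p) characteristic polynomial is P(z) = 1 + 1.13z.
Stationarity requires all roots to lie outside the unit circle, i.e. |z| > 1 for every root.
This is linear in z: 1 + (1.13) z = 0  =>  z = -1/(1.13) = -0.884956,  |z| = 0.884956.
Moduli of all roots: 0.8850.
All moduli strictly greater than 1? No.
Verdict: Not stationary.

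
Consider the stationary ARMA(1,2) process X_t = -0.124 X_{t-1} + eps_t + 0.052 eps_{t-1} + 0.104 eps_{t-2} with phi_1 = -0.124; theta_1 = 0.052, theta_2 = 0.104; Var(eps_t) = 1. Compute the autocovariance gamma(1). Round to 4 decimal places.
\gamma(1) = -0.0817

Multiply the model equation by X_{t-k} and take expectations. With theta_0 = psi_0 = 1 and psi_j the MA(infinity) weights, this gives
  gamma(k) - sum_i phi_i gamma(k-i) = c_k,
  c_k = sigma^2 * sum_{j=k..q} theta_j psi_{j-k}   (c_k = 0 for k > q),
using gamma(-m) = gamma(m).
psi-weights needed (psi_j = theta_j + sum_i phi_i psi_{j-i}):
  psi_1 = theta_1 + phi_1 = 0.052 + (-0.124) = -0.072
  psi_2 = theta_2 + phi_1 psi_1 = 0.104 + (-0.124)(-0.072) = 0.112928
Right-hand sides:
  c_0 = sigma^2 (1 + theta_1 psi_1 + theta_2 psi_2) = 1 * (1 + (0.052)(-0.072) + (0.104)(0.112928)) = 1 * 1.008001 = 1.008001
  c_1 = sigma^2 (theta_1 + theta_2 psi_1) = 1 * (0.052 + (0.104)(-0.072)) = 0.044512
  c_2 = sigma^2 theta_2 = 1 * (0.104) = 0.104
Equations for k = 0 and k = 1 (AR order 1):
  gamma(0) = phi_1 gamma(1) + c_0
  gamma(1) = phi_1 gamma(0) + c_1
Substituting the second into the first: gamma(0) (1 - phi_1^2) = c_0 + phi_1 c_1, so
  gamma(0) = (c_0 + phi_1 c_1) / (1 - phi_1^2) = (1.008001 + (-0.124)(0.044512)) / (1 - (-0.124)^2) = 1.002481 / 0.984624 = 1.018136.
  gamma(1) = phi_1 gamma(0) + c_1 = (-0.124)(1.018136) + (0.044512) = -0.081737.
Therefore gamma(1) = -0.0817 (to 4 decimal places).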